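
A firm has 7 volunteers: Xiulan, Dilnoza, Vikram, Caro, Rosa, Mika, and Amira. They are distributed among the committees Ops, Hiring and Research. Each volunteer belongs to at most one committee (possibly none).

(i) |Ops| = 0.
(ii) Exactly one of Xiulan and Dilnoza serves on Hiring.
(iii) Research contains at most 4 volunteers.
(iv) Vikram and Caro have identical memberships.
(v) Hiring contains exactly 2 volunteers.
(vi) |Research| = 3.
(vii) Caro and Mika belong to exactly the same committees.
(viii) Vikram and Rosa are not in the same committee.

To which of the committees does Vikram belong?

Vikram: Research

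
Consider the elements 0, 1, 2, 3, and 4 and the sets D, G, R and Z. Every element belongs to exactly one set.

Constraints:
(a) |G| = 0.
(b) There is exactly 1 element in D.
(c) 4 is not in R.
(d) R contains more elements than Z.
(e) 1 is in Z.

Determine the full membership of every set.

D = {4}; G = {}; R = {0, 2, 3}; Z = {1}

From (c): 4 ∉ R.
From (e): 1 ∈ Z.
(a): G already has 0, so the rest are out.
Suppose 0 ∈ D: no assignment then satisfies all the clues, so 0 ∉ D.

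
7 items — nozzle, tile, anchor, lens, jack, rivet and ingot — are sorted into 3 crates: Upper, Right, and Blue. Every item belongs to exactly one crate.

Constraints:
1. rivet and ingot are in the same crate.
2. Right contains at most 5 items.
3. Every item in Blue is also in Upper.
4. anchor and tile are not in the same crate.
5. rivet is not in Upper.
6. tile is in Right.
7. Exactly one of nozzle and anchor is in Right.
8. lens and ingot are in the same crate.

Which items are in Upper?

Upper = {anchor, jack}

From (5): rivet ∉ Upper.
From (6): tile ∈ Right.
(1): ingot matches rivet: ingot ∉ Upper.
(3) contrapositive: rivet ∉ Blue.
(3) contrapositive: ingot ∉ Blue.
(4): anchor ∉ Right.
(7) (exactly one): nozzle ∈ Right.
(8): lens matches ingot: lens ∉ Upper.
(8): lens matches ingot: lens ∉ Blue.
Only one crate left: lens ∈ Right.
Only one crate left: rivet ∈ Right.
Suppose anchor ∉ Upper: no assignment then satisfies all the clues, so anchor ∈ Upper.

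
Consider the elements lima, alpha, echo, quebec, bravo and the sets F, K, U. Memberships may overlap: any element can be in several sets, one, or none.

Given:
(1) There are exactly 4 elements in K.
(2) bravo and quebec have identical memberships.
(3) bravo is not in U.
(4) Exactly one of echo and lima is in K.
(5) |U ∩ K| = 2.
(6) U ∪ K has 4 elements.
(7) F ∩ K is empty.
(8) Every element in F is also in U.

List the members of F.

F = {}

From (3): bravo ∉ U.
(2): quebec matches bravo: quebec ∉ U.
(8) contrapositive: quebec ∉ F.
(8) contrapositive: bravo ∉ F.
Suppose lima ∈ F: no assignment then satisfies all the clues, so lima ∉ F.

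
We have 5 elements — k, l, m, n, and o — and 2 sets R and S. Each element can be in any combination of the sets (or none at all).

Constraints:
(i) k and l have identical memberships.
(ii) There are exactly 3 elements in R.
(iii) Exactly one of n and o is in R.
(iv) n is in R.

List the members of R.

R = {k, l, n}

From (iv): n ∈ R.
(iii) (exactly one): o ∉ R.
Suppose k ∉ R: no assignment then satisfies all the clues, so k ∈ R.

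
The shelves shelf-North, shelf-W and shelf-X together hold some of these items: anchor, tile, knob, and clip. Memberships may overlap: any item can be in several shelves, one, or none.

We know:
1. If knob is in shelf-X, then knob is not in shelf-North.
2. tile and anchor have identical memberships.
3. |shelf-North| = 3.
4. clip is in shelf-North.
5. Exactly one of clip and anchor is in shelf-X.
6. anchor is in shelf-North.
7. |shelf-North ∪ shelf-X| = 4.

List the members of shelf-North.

shelf-North = {anchor, clip, tile}

From (4): clip ∈ shelf-North.
From (6): anchor ∈ shelf-North.
(2): tile matches anchor: tile ∈ shelf-North.
(3): shelf-North already has 3, so the rest are out.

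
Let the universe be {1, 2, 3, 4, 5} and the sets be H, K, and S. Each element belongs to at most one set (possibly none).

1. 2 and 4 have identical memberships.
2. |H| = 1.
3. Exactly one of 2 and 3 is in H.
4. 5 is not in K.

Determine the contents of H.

H = {3}

From (4): 5 ∉ K.
Suppose 1 ∈ H: no assignment then satisfies all the clues, so 1 ∉ H.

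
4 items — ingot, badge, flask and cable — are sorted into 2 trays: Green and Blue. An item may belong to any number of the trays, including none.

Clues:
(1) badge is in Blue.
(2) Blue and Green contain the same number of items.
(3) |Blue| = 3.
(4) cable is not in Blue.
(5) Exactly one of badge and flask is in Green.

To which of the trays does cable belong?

From (1): badge ∈ Blue.
From (4): cable ∉ Blue.
(3): only 3 candidates remain for Blue, so all are in.
Suppose cable ∉ Green: no assignment then satisfies all the clues, so cable ∈ Green.

cable: Green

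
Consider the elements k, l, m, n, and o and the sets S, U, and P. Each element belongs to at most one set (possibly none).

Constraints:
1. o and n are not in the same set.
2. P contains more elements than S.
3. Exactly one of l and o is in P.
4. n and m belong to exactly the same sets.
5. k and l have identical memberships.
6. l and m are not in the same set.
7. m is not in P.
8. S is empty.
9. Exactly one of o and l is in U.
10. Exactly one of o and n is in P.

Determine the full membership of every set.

S = {}; U = {k, l}; P = {o}

From (7): m ∉ P.
(4): n matches m: n ∉ P.
(8): S already has 0, so the rest are out.
(10) (exactly one): o ∈ P.
(3) (exactly one): l ∉ P.
(5): k matches l: k ∉ P.
(9) (exactly one): l ∈ U.
(5): k matches l: k ∈ U.
(6): m ∉ U.
(4): n matches m: n ∉ U.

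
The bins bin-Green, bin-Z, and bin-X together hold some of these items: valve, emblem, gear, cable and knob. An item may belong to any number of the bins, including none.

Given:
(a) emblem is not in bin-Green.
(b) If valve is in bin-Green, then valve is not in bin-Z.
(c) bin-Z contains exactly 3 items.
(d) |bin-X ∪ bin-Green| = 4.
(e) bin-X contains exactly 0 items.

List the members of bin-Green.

bin-Green = {cable, gear, knob, valve}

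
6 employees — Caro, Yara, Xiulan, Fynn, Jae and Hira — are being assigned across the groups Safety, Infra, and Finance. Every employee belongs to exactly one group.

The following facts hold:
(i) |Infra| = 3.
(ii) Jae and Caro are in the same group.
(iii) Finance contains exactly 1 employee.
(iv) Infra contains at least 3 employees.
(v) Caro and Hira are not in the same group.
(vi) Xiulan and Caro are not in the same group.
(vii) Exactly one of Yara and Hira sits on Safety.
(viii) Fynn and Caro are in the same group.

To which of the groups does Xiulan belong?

Xiulan: Safety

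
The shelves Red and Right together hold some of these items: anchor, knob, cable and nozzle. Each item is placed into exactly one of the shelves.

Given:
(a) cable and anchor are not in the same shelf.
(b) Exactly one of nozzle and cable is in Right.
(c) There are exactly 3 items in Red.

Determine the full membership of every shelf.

Red = {anchor, knob, nozzle}; Right = {cable}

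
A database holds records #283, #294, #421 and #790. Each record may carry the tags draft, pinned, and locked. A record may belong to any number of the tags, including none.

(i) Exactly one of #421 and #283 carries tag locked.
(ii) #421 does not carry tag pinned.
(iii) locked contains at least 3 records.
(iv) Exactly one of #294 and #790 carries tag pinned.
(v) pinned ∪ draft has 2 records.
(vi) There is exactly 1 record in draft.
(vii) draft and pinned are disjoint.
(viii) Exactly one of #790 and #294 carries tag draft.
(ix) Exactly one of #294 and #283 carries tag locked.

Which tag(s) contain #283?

#283: none

From (ii): #421 ∉ pinned.
Suppose #283 ∈ draft: no assignment then satisfies all the clues, so #283 ∉ draft.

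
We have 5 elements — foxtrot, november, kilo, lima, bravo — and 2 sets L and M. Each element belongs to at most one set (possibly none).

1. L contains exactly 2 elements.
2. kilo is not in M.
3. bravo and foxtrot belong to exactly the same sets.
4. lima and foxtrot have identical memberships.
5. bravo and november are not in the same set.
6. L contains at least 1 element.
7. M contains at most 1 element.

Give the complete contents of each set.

L = {kilo, november}; M = {}

From (2): kilo ∉ M.
Suppose foxtrot ∈ L: no assignment then satisfies all the clues, so foxtrot ∉ L.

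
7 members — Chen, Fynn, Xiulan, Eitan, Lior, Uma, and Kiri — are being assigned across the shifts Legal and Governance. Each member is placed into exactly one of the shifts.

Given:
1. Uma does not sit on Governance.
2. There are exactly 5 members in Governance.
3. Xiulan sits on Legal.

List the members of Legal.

From (1): Uma ∉ Governance.
From (3): Xiulan ∈ Legal.
(2): only 5 candidates remain for Governance, so all are in.
Only one shift left: Uma ∈ Legal.

Legal = {Uma, Xiulan}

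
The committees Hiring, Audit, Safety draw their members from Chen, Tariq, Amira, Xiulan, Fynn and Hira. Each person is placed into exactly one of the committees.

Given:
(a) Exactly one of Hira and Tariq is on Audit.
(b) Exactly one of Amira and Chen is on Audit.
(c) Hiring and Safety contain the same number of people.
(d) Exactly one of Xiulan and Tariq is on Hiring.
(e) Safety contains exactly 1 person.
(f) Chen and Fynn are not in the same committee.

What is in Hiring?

Hiring = {Tariq}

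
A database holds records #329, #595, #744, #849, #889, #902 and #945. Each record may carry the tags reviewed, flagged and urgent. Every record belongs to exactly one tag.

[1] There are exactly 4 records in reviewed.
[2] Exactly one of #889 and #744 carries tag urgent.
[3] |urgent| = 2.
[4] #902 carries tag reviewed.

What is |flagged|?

1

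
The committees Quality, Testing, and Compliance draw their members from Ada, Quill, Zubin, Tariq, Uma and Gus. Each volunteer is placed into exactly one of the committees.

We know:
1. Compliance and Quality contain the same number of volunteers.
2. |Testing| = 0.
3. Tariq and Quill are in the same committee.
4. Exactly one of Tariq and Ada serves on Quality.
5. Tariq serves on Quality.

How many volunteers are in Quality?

From (5): Tariq ∈ Quality.
(2): Testing already has 0, so the rest are out.
(3): Quill matches Tariq: Quill ∈ Quality.
(4) (exactly one): Ada ∉ Quality.
Only one committee left: Ada ∈ Compliance.

3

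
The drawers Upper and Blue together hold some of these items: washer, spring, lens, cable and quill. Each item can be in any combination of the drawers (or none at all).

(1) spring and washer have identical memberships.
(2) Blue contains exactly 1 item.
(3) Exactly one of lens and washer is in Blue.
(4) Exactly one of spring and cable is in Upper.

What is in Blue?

Blue = {lens}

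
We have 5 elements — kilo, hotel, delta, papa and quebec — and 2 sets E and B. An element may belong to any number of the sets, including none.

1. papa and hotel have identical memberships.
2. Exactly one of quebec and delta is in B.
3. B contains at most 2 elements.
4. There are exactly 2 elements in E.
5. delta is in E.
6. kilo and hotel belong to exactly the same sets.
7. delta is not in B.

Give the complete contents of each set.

From (5): delta ∈ E.
From (7): delta ∉ B.
(2) (exactly one): quebec ∈ B.
Suppose kilo ∈ E: no assignment then satisfies all the clues, so kilo ∉ E.

E = {delta, quebec}; B = {quebec}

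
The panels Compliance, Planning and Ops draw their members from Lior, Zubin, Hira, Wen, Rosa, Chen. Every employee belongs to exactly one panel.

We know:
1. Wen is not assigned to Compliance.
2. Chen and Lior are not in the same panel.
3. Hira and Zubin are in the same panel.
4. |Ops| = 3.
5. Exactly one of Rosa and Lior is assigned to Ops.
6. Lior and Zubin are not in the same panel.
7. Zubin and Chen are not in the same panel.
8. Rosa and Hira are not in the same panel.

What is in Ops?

Ops = {Chen, Rosa, Wen}

From (1): Wen ∉ Compliance.
Suppose Lior ∈ Ops: no assignment then satisfies all the clues, so Lior ∉ Ops.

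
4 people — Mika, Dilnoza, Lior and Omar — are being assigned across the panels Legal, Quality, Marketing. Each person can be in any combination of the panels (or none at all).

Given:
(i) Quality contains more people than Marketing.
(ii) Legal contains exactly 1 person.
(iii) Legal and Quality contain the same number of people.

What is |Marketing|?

0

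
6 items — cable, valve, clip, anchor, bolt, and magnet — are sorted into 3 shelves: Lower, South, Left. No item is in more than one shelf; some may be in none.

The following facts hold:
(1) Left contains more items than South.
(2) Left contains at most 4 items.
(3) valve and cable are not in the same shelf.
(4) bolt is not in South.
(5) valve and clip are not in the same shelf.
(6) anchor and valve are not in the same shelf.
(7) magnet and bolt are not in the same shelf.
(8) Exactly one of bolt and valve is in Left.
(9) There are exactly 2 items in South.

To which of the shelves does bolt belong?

bolt: Left

From (4): bolt ∉ South.
Suppose bolt ∈ Lower: no assignment then satisfies all the clues, so bolt ∉ Lower.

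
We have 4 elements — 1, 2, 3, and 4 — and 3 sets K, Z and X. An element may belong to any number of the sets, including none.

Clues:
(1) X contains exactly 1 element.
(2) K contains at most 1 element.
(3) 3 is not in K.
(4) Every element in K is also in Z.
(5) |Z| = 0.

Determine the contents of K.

K = {}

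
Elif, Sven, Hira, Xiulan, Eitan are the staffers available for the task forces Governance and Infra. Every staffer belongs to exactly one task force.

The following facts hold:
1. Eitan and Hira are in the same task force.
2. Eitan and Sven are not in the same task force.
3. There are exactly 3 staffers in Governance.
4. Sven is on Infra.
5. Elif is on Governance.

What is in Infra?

From (4): Sven ∈ Infra.
From (5): Elif ∈ Governance.
(2): Eitan ∉ Infra.
Only one task force left: Eitan ∈ Governance.
(1): Hira matches Eitan: Hira ∈ Governance.
(3): Governance already has 3, so the rest are out.
Only one task force left: Xiulan ∈ Infra.

Infra = {Sven, Xiulan}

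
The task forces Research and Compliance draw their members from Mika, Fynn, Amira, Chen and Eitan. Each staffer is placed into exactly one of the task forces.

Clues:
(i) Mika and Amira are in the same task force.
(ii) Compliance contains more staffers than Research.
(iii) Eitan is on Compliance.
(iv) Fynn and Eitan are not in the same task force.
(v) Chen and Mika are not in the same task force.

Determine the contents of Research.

Research = {Chen, Fynn}

From (iii): Eitan ∈ Compliance.
(iv): Fynn ∉ Compliance.
Only one task force left: Fynn ∈ Research.
Suppose Mika ∈ Research: no assignment then satisfies all the clues, so Mika ∉ Research.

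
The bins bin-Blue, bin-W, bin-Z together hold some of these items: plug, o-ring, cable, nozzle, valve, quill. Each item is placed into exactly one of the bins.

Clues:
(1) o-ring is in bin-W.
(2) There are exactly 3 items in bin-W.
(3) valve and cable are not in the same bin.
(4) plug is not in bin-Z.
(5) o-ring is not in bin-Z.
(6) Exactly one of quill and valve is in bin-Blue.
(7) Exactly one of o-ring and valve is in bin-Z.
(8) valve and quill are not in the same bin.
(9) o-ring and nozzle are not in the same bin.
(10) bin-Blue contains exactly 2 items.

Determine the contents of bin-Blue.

bin-Blue = {nozzle, quill}

From (1): o-ring ∈ bin-W.
From (4): plug ∉ bin-Z.
(7) (exactly one): valve ∈ bin-Z.
(8): quill ∉ bin-Z.
(9): nozzle ∉ bin-W.
(3): cable ∉ bin-Z.
(6) (exactly one): quill ∈ bin-Blue.
(2): only 3 candidates remain for bin-W, so all are in.
(10): only 2 candidates remain for bin-Blue, so all are in.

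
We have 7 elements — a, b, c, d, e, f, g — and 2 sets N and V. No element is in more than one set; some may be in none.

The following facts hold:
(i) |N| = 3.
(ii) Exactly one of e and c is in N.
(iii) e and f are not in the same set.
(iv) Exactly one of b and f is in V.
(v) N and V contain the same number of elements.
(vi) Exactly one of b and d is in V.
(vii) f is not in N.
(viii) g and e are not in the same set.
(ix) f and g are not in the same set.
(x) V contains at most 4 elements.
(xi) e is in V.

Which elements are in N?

From (vii): f ∉ N.
From (xi): e ∈ V.
(ii) (exactly one): c ∈ N.
(iii): f ∉ V.
(iv) (exactly one): b ∈ V.
(vi) (exactly one): d ∉ V.
(viii): g ∉ V.
Suppose a ∈ N: no assignment then satisfies all the clues, so a ∉ N.

N = {c, d, g}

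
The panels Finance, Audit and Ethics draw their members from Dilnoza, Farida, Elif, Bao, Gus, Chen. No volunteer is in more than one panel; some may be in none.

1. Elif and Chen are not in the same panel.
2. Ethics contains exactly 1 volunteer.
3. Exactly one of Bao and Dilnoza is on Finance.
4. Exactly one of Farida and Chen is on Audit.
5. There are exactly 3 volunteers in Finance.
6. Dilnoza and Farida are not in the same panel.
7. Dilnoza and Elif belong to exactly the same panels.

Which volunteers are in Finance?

Finance = {Dilnoza, Elif, Gus}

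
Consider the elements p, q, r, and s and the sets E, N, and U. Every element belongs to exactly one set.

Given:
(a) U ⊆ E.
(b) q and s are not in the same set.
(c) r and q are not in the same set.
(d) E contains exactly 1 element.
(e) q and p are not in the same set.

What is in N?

N = {p, r, s}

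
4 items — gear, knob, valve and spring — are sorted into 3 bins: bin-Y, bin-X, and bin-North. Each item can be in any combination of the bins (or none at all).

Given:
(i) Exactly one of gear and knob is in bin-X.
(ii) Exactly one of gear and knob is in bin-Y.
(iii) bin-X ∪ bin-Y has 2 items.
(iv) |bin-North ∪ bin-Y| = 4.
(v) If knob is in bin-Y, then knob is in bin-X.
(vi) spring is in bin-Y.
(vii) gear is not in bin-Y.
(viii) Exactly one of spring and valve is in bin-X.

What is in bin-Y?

From (vi): spring ∈ bin-Y.
From (vii): gear ∉ bin-Y.
(ii) (exactly one): knob ∈ bin-Y.
(v): knob ∈ bin-X.
(i) (exactly one): gear ∉ bin-X.
Suppose valve ∈ bin-Y: no assignment then satisfies all the clues, so valve ∉ bin-Y.

bin-Y = {knob, spring}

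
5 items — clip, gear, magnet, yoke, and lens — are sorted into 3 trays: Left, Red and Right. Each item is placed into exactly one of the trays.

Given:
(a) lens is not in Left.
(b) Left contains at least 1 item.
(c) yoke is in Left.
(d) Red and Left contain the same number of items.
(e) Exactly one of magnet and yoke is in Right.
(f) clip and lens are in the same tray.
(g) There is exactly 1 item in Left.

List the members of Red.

Red = {gear}

From (a): lens ∉ Left.
From (c): yoke ∈ Left.
(e) (exactly one): magnet ∈ Right.
(f): clip matches lens: clip ∉ Left.
(g): Left already has 1, so the rest are out.
Suppose clip ∈ Red: no assignment then satisfies all the clues, so clip ∉ Red.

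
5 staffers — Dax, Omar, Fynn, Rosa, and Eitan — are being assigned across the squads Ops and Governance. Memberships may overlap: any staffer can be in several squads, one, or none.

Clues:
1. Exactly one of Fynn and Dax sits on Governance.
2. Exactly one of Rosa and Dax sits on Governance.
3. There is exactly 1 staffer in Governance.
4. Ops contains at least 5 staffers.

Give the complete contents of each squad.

Ops = {Dax, Eitan, Fynn, Omar, Rosa}; Governance = {Dax}

(4): only 5 candidates remain for Ops, so all are in.
Suppose Dax ∉ Governance: no assignment then satisfies all the clues, so Dax ∈ Governance.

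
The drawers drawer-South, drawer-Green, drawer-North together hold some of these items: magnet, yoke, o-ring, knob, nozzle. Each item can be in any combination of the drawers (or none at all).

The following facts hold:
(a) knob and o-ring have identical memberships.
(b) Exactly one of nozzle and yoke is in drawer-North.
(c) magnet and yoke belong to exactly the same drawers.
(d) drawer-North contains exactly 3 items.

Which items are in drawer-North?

drawer-North = {knob, nozzle, o-ring}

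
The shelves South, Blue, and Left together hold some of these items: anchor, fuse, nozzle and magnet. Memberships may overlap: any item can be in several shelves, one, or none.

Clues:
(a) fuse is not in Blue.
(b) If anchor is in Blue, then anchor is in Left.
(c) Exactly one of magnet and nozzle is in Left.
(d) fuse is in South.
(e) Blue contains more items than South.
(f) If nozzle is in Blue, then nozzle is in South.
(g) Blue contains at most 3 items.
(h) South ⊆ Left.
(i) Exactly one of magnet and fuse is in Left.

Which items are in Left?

From (a): fuse ∉ Blue.
From (d): fuse ∈ South.
(h) with fuse ∈ South: fuse ∈ Left.
(i) (exactly one): magnet ∉ Left.
(c) (exactly one): nozzle ∈ Left.
(h) contrapositive: magnet ∉ South.
Suppose anchor ∉ Left: no assignment then satisfies all the clues, so anchor ∈ Left.

Left = {anchor, fuse, nozzle}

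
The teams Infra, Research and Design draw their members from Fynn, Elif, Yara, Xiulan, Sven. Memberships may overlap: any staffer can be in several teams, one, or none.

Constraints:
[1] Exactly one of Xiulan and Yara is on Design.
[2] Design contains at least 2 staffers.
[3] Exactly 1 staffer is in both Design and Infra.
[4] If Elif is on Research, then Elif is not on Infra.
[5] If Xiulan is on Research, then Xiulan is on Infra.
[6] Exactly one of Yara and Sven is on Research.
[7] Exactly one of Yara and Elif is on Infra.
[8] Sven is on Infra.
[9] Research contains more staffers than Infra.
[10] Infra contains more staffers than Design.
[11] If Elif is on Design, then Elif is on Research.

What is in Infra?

Infra = {Sven, Xiulan, Yara}

From (8): Sven ∈ Infra.
Suppose Fynn ∈ Infra: no assignment then satisfies all the clues, so Fynn ∉ Infra.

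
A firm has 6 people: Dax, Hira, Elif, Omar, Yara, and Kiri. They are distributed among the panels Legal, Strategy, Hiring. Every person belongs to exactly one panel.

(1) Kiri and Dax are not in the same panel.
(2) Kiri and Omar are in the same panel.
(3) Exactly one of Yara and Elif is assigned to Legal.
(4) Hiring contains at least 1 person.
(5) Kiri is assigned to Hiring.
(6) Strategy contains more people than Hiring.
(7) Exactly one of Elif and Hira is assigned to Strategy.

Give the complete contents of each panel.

Legal = {Elif}; Strategy = {Dax, Hira, Yara}; Hiring = {Kiri, Omar}

From (5): Kiri ∈ Hiring.
(1): Dax ∉ Hiring.
(2): Omar matches Kiri: Omar ∉ Legal.
(2): Omar matches Kiri: Omar ∉ Strategy.
(2): Omar matches Kiri: Omar ∈ Hiring.
Suppose Dax ∈ Legal: no assignment then satisfies all the clues, so Dax ∉ Legal.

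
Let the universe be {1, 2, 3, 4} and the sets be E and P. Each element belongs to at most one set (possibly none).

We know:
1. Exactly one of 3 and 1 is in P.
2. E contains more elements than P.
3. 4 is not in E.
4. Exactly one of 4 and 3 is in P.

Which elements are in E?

From (3): 4 ∉ E.
Suppose 1 ∉ E: no assignment then satisfies all the clues, so 1 ∈ E.

E = {1, 2}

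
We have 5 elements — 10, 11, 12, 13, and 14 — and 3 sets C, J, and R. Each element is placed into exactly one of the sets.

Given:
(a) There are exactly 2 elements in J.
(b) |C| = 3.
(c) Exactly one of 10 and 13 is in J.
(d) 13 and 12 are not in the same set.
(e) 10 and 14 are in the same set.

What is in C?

C = {10, 12, 14}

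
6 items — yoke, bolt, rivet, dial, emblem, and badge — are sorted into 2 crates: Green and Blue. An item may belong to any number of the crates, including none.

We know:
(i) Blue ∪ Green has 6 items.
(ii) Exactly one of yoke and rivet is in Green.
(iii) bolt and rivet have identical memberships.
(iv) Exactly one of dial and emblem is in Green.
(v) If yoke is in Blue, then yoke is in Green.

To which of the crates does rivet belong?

rivet: Blue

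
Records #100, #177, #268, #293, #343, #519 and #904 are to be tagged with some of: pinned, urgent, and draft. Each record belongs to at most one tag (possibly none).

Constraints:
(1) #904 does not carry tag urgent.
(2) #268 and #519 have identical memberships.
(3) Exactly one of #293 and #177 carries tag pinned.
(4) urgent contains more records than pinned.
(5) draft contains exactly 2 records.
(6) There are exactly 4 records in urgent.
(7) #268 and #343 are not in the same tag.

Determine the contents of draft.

From (1): #904 ∉ urgent.
Suppose #100 ∈ draft: no assignment then satisfies all the clues, so #100 ∉ draft.

draft = {#343, #904}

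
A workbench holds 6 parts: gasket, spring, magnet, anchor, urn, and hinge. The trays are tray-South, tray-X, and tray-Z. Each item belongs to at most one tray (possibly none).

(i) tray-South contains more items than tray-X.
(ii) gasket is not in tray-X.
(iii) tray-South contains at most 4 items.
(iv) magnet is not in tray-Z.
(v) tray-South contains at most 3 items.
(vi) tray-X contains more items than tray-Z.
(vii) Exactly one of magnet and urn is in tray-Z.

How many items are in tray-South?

3

From (ii): gasket ∉ tray-X.
From (iv): magnet ∉ tray-Z.
(vii) (exactly one): urn ∈ tray-Z.
Suppose gasket ∉ tray-South: no assignment then satisfies all the clues, so gasket ∈ tray-South.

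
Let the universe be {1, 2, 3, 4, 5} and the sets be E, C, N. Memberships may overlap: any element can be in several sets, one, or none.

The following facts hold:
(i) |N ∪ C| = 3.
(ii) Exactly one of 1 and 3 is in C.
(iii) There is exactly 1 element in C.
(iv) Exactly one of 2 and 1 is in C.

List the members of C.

C = {1}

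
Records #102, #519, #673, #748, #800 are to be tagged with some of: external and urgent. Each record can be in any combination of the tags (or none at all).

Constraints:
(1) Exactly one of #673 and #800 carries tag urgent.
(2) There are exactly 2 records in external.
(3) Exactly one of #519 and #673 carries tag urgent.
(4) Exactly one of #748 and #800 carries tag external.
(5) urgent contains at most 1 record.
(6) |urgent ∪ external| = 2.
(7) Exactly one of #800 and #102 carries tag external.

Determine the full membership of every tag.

external = {#673, #800}; urgent = {#673}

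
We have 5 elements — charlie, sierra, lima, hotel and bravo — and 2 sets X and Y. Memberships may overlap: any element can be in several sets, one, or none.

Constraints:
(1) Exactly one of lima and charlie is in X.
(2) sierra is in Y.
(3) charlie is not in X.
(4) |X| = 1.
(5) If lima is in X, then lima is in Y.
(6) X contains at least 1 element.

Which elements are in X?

From (2): sierra ∈ Y.
From (3): charlie ∉ X.
(1) (exactly one): lima ∈ X.
(4): X already has 1, so the rest are out.
(5): lima ∈ Y.

X = {lima}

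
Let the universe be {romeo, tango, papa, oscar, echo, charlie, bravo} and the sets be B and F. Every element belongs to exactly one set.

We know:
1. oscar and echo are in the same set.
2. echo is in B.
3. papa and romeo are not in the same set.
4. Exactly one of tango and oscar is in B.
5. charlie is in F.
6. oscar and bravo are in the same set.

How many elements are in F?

3

From (2): echo ∈ B.
From (5): charlie ∈ F.
(1): oscar matches echo: oscar ∈ B.
(4) (exactly one): tango ∉ B.
(6): bravo matches oscar: bravo ∈ B.
Only one set left: tango ∈ F.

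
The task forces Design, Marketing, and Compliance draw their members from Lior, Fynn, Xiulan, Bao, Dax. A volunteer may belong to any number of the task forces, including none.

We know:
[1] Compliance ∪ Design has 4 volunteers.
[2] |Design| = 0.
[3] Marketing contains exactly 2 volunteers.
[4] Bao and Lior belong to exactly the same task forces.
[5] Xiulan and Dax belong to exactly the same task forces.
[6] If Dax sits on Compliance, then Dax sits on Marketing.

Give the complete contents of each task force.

Design = {}; Marketing = {Dax, Xiulan}; Compliance = {Bao, Dax, Lior, Xiulan}

(2): Design already has 0, so the rest are out.
Suppose Lior ∈ Marketing: no assignment then satisfies all the clues, so Lior ∉ Marketing.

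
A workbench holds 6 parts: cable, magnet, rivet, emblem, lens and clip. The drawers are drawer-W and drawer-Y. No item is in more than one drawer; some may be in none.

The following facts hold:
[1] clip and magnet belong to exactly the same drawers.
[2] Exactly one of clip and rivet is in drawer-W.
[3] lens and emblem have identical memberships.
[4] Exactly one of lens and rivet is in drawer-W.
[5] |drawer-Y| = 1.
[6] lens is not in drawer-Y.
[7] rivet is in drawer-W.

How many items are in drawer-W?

1

From (6): lens ∉ drawer-Y.
From (7): rivet ∈ drawer-W.
(2) (exactly one): clip ∉ drawer-W.
(3): emblem matches lens: emblem ∉ drawer-Y.
(4) (exactly one): lens ∉ drawer-W.
(1): magnet matches clip: magnet ∉ drawer-W.
(3): emblem matches lens: emblem ∉ drawer-W.
Suppose cable ∈ drawer-W: no assignment then satisfies all the clues, so cable ∉ drawer-W.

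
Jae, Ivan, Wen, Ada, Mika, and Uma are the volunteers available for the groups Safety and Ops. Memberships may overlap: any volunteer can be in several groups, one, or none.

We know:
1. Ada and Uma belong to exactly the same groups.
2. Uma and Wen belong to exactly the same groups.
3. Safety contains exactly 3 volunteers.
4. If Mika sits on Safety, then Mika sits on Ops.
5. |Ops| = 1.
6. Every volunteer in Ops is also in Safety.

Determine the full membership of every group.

Safety = {Ivan, Jae, Mika}; Ops = {Mika}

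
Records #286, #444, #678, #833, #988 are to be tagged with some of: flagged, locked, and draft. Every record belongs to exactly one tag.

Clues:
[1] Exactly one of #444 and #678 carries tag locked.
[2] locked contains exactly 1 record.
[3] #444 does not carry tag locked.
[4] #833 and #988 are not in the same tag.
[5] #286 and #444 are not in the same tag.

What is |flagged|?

2

From (3): #444 ∉ locked.
(1) (exactly one): #678 ∈ locked.
(2): locked already has 1, so the rest are out.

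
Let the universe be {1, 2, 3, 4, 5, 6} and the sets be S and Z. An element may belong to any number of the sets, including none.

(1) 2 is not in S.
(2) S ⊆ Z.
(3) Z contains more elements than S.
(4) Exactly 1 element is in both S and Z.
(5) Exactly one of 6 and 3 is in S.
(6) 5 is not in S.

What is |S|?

1

From (1): 2 ∉ S.
From (6): 5 ∉ S.
Suppose 1 ∈ S: no assignment then satisfies all the clues, so 1 ∉ S.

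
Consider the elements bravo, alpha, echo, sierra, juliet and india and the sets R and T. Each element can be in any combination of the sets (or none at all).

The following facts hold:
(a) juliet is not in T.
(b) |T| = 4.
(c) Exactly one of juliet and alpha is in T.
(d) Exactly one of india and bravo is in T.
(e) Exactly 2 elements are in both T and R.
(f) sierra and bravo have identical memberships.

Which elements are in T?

T = {alpha, bravo, echo, sierra}

From (a): juliet ∉ T.
(c) (exactly one): alpha ∈ T.
Suppose bravo ∉ T: no assignment then satisfies all the clues, so bravo ∈ T.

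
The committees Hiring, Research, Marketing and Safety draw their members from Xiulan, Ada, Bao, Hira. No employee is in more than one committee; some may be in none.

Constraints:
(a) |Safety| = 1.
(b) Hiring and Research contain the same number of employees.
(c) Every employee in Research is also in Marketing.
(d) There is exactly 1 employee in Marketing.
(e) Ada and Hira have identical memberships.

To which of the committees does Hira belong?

Hira: none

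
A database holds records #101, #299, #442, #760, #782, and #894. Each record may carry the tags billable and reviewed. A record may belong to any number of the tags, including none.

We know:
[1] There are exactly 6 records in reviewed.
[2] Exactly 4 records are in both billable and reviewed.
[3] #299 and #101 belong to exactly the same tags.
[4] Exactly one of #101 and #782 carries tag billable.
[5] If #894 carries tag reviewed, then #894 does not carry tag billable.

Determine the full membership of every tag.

billable = {#101, #299, #442, #760}; reviewed = {#101, #299, #442, #760, #782, #894}

(1): only 6 candidates remain for reviewed, so all are in.
(5): #894 ∉ billable.
Suppose #101 ∉ billable: no assignment then satisfies all the clues, so #101 ∈ billable.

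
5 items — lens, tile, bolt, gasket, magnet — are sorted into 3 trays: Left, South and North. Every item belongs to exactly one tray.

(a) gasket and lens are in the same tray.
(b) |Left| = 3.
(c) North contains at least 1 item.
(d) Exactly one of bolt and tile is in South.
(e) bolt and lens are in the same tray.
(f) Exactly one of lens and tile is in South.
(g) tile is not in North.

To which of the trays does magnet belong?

From (g): tile ∉ North.
Suppose magnet ∈ Left: no assignment then satisfies all the clues, so magnet ∉ Left.

magnet: North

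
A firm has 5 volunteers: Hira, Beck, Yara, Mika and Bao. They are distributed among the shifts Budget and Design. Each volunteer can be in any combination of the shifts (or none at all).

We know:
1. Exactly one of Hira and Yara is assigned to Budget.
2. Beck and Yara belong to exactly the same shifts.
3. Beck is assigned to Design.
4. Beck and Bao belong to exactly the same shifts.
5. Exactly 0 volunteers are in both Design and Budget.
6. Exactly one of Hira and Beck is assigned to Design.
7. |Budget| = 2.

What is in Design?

Design = {Bao, Beck, Yara}

From (3): Beck ∈ Design.
(2): Yara matches Beck: Yara ∈ Design.
(4): Bao matches Beck: Bao ∈ Design.
(6) (exactly one): Hira ∉ Design.
Suppose Mika ∈ Design: no assignment then satisfies all the clues, so Mika ∉ Design.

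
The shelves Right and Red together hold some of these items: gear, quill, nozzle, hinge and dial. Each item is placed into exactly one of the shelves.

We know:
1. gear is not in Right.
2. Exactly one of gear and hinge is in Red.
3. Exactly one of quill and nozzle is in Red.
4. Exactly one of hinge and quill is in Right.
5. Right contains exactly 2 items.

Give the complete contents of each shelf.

From (1): gear ∉ Right.
Only one shelf left: gear ∈ Red.
(2) (exactly one): hinge ∉ Red.
Only one shelf left: hinge ∈ Right.
(4) (exactly one): quill ∉ Right.
Only one shelf left: quill ∈ Red.
(3) (exactly one): nozzle ∉ Red.
Only one shelf left: nozzle ∈ Right.
(5): Right already has 2, so the rest are out.
Only one shelf left: dial ∈ Red.

Right = {hinge, nozzle}; Red = {dial, gear, quill}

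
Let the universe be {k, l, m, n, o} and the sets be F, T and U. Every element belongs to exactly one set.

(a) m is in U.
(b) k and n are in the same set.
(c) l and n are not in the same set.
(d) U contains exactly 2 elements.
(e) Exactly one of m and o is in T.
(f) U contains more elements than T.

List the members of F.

From (a): m ∈ U.
(e) (exactly one): o ∈ T.
Suppose k ∉ F: no assignment then satisfies all the clues, so k ∈ F.

F = {k, n}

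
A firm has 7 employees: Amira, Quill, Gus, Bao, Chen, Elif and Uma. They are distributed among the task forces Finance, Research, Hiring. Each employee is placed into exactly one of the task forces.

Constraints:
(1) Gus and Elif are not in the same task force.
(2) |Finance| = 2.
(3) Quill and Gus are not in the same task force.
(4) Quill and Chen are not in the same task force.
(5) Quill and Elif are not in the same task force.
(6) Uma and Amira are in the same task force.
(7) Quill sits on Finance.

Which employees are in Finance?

Finance = {Bao, Quill}

From (7): Quill ∈ Finance.
(3): Gus ∉ Finance.
(4): Chen ∉ Finance.
(5): Elif ∉ Finance.
Suppose Amira ∈ Finance: no assignment then satisfies all the clues, so Amira ∉ Finance.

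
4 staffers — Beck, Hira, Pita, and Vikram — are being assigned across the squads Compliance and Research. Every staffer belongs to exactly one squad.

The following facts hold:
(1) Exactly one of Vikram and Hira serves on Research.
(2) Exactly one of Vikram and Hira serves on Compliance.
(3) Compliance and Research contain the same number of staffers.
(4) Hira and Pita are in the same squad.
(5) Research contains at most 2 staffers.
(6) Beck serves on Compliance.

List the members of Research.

Research = {Hira, Pita}

From (6): Beck ∈ Compliance.
Suppose Hira ∉ Research: no assignment then satisfies all the clues, so Hira ∈ Research.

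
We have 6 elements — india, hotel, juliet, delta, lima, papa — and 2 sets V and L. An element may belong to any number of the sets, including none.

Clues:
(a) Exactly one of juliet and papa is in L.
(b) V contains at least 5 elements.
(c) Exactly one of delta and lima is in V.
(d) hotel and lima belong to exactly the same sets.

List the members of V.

V = {hotel, india, juliet, lima, papa}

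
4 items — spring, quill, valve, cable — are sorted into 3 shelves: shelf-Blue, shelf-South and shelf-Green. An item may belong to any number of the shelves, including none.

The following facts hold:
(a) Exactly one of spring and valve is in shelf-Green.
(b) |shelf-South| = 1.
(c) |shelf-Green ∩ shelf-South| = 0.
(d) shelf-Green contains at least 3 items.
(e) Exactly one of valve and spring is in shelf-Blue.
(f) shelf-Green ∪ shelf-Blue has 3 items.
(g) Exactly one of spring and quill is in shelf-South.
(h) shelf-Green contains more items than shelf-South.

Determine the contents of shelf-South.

shelf-South = {spring}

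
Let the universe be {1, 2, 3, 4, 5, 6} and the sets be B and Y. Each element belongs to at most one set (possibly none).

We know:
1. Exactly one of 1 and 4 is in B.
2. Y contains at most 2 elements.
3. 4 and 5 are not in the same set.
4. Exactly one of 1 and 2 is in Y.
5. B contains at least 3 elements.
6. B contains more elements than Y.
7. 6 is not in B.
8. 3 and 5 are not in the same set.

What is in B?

B = {2, 3, 4}

From (7): 6 ∉ B.
Suppose 1 ∈ B: no assignment then satisfies all the clues, so 1 ∉ B.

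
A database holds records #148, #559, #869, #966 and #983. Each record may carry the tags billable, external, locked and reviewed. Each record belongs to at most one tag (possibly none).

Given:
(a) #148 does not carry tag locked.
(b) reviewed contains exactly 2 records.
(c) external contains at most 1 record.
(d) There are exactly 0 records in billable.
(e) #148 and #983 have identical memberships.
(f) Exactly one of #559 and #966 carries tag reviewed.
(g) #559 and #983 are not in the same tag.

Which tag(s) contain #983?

#983: none

From (a): #148 ∉ locked.
(d): billable already has 0, so the rest are out.
(e): #983 matches #148: #983 ∉ locked.
Suppose #983 ∈ external: no assignment then satisfies all the clues, so #983 ∉ external.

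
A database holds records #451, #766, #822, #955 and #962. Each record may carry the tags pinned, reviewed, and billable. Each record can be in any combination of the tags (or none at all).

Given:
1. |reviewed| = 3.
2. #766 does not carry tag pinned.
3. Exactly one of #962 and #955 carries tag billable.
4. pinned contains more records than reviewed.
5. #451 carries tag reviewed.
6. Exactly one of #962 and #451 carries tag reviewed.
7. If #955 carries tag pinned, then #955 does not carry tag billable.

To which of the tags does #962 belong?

#962: billable, pinned

From (2): #766 ∉ pinned.
From (5): #451 ∈ reviewed.
(6) (exactly one): #962 ∉ reviewed.
Suppose #962 ∉ pinned: no assignment then satisfies all the clues, so #962 ∈ pinned.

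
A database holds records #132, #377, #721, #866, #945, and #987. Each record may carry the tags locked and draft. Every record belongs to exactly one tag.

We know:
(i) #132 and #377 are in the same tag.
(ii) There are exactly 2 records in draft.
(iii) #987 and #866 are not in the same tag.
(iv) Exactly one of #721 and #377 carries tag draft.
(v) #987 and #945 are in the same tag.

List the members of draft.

draft = {#721, #866}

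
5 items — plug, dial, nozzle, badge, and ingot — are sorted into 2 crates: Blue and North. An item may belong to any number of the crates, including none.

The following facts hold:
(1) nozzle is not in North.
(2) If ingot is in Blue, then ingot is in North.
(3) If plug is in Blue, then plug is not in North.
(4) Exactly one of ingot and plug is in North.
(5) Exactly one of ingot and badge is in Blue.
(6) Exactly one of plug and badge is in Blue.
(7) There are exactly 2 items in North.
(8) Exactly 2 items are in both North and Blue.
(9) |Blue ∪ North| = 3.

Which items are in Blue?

Blue = {dial, ingot, plug}

From (1): nozzle ∉ North.
Suppose plug ∉ Blue: no assignment then satisfies all the clues, so plug ∈ Blue.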